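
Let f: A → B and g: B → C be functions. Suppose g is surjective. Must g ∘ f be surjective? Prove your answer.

not surjective

No. Take A = {1}, B = C = {1, 2, 3}, f(1) = 1, and g = identity (surjective).
Then (g ∘ f)(1) = 1, and 3 ∈ C has no preimage under g ∘ f, so g ∘ f is not surjective.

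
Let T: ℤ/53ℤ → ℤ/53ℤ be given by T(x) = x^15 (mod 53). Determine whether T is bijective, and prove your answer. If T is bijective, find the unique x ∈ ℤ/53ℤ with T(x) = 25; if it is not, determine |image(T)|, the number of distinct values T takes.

9

Since 53 is prime, the nonzero elements of ℤ/53ℤ form a cyclic group of order 52.
As gcd(15, 52) = 1, raising to the 15th power is a bijection on this group: if x_1^15 ≡ x_2^15 then (x_1x_2^{−1})^15 = 1, and the only element of order dividing gcd(15, 52) = 1 is 1, so x_1 = x_2.
With T(0) = 0 this makes T injective on all of ℤ/53ℤ, hence bijective (finite equal-size domain and codomain). In particular T is bijective.
Since T is bijective, we find the preimage of 25. The inverse of x ↦ x^15 on (ℤ/53ℤ)^× is x ↦ x^7, because 15·7 = 105 = 2·52 + 1 ≡ 1 (mod 52) and x^{52} = 1 for x ≠ 0 (Fermat). So T⁻¹(25) = 25^7 mod 53.
Repeated squaring mod 53: 25^1 ≡ 25, 25^2 ≡ 25² = 625 ≡ 42, 25^4 ≡ 42² = 1764 ≡ 15. Since 7 = 4 + 2 + 1, 25^7 ≡ 15·42·25: 15·42 = 630 ≡ 47, then 47·25 = 1175 ≡ 9. So 25^7 ≡ 9 (mod 53).
Hence T⁻¹(25) = 9.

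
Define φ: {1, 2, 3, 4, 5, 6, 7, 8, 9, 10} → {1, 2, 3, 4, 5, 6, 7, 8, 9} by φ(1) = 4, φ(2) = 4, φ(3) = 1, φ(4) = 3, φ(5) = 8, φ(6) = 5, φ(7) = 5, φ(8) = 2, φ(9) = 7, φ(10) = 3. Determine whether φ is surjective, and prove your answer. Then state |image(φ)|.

7

No element maps to 6, so φ is not surjective.
The image of φ is {1, 2, 3, 4, 5, 7, 8}, which has 7 elements.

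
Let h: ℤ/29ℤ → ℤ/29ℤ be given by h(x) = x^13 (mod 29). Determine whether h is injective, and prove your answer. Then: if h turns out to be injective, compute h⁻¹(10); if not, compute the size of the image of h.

26

Since 29 is prime, the nonzero elements of ℤ/29ℤ form a cyclic group of order 28.
As gcd(13, 28) = 1, raising to the 13th power is a bijection on this group: if a^13 ≡ b^13 then (ab^{−1})^13 = 1, and the only element of order dividing gcd(13, 28) = 1 is 1, so a = b.
With h(0) = 0 this makes h injective on all of ℤ/29ℤ, hence bijective (finite equal-size domain and codomain). In particular h is injective.
Since h is injective, we find the preimage of 10. The inverse of x ↦ x^13 on (ℤ/29ℤ)^× is x ↦ x^13, because 13·13 = 169 = 6·28 + 1 ≡ 1 (mod 28) and x^{28} = 1 for x ≠ 0 (Fermat). So h⁻¹(10) = 10^13 mod 29.
Repeated squaring mod 29: 10^1 ≡ 10, 10^2 ≡ 10² = 100 ≡ 13, 10^4 ≡ 13² = 169 ≡ 24, 10^8 ≡ 24² = 576 ≡ 25. Since 13 = 8 + 4 + 1, 10^13 ≡ 25·24·10: 25·24 = 600 ≡ 20, then 20·10 = 200 ≡ 26. So 10^13 ≡ 26 (mod 29).
Hence h⁻¹(10) = 26.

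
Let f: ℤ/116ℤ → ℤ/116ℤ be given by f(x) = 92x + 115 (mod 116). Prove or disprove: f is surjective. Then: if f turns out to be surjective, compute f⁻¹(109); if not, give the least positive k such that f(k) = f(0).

Recall that f is surjective if every y in the codomain equals f(x) for some x in the domain.
Since gcd(92, 116) = 4, we have 92x ≡ 0 (mod 4) for all x, so f(x) ≡ 3 (mod 4).
But 0 ≢ 3 (mod 4), so 0 ∈ ℤ/116ℤ has no preimage. Hence f is not surjective.
Since f is not surjective, we find the least positive k with f(k) = f(0): this means 92k ≡ 0 (mod 116), i.e. 116 ∣ 92k. Since gcd(92, 116) = 4, dividing through by 4 this holds exactly when 29 ∣ 23k, and as gcd(23, 29) = 1, exactly when 29 ∣ k.
The smallest positive such k is 29.

29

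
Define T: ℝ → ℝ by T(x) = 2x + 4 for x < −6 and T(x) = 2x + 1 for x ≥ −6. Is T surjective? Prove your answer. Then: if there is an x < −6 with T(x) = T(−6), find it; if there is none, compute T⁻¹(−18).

Both pieces are strictly increasing (slopes 2 and 2), so each is injective on its own interval.
The left piece maps (−∞, −6) onto (−∞, −8); the right piece maps [−6, ∞) onto [−11, ∞).
The union (−∞, −8) ∪ [−11, ∞) covers ℝ, so T is surjective.
For the follow-up: the images overlap, so an x < −6 with T(x) = T(−6) exists. T(−6) = −11; solving 2x + 4 = −11 for x < −6 gives x = (−11 − 4)/2 = −15/2.

-15/2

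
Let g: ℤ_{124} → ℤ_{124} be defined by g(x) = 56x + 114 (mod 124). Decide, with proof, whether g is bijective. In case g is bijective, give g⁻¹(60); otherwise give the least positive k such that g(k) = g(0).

31

We have gcd(56, 124) = 4 > 1. Taking s = 0 and t = 31: g(0) = 114 and g(31) = 56·31 + 114 = 1850 ≡ 114 (mod 124).
So g(0) = g(31) while 0 ≠ 31, thus g is not injective, hence not bijective.
Since g is not bijective, we find the least positive k with g(k) = g(0): this means 56k ≡ 0 (mod 124), i.e. 124 ∣ 56k. Since gcd(56, 124) = 4, dividing through by 4 this holds exactly when 31 ∣ 14k, and as gcd(14, 31) = 1, exactly when 31 ∣ k.
The smallest positive such k is 31.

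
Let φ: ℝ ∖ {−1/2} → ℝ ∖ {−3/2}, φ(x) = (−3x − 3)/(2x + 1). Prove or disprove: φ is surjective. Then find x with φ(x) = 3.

For any y ≠ −3/2, solving y(2x + 1) = −3x − 3 for x gives a well-defined x ≠ −1/2. So φ is surjective.
Solving φ(x) = 3: cross-multiplying gives −3x − 3 = 3(2x + 1), which rearranges to −9x = 6, so x = −2/3.

-2/3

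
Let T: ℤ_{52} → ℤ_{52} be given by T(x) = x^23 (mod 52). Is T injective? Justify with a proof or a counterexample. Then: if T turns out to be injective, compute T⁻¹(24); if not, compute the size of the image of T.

T(0) = 0^23 = 0.
T(26): Repeated squaring mod 52: 26^1 ≡ 26, 26^2 ≡ 26² = 676 ≡ 0, 26^4 ≡ 0² = 0, 26^8 ≡ 0² = 0, 26^16 ≡ 0² = 0. Since 23 = 16 + 4 + 2 + 1, 26^23 ≡ 0·0·0·26: 0·0 = 0, then 0·0 = 0, then 0·26 = 0. So 26^23 ≡ 0 (mod 52).
So T(0) = T(26) = 0 while 0 ≠ 26, hence T is not injective.
Since T is not injective, we determine |image(T)|. Computing x^23 mod 52 for each x (by repeated squaring, reducing mod 52 at every step), the values T(0), T(1), …, T(51) are: 0, 1, 20, 35, 36, 21, 24, 15, 44, 29, 4, 19, 12, 13, 40, 7, 48, 49, 8, 11, 28, 5, 16, 43, 32, 25, 0, 27, 20, 9, 36, 47, 24, 41, 44, 3, 4, 45, 12, 39, 40, 33, 48, 23, 8, 37, 28, 31, 16, 17, 32, 51.
The distinct values are {0, 1, 3, 4, 5, 7, 8, 9, 11, 12, 13, 15, 16, 17, 19, 20, 21, 23, 24, 25, 27, 28, 29, 31, 32, 33, 35, 36, 37, 39, 40, 41, 43, 44, 45, 47, 48, 49, 51}; there are 39 of them.

39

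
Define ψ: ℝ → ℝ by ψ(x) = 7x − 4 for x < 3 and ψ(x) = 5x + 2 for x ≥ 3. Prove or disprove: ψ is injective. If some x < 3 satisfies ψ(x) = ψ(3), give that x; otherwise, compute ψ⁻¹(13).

Both pieces are strictly increasing (slopes 7 and 5), so each is injective on its own interval.
The left piece maps (−∞, 3) onto (−∞, 17); the right piece maps [3, ∞) onto [17, ∞).
These images are disjoint, so no value is attained by both pieces. Therefore ψ is injective.
Because the two images are disjoint, no x < 3 has ψ(x) = ψ(3), so we compute ψ⁻¹(13): 13 lies in (−∞, 17), so solve 7x − 4 = 13: x = (13 + 4)/7 = 17/7.

17/7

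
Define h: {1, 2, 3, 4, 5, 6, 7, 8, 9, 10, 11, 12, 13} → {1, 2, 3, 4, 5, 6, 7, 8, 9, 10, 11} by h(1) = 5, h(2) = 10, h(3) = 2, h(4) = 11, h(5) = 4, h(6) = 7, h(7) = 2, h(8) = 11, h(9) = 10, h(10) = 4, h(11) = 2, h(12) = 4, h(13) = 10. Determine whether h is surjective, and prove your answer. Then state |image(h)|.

No element maps to 1, so h is not surjective.
The image of h is {2, 4, 5, 7, 10, 11}, which has 6 elements.

6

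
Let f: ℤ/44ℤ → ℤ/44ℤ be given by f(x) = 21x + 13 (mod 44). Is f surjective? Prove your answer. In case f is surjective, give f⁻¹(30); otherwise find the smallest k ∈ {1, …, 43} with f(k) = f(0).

Since gcd(21, 44) = 1, 21 is invertible modulo 44. Euclid's algorithm: 44 = 2·21 + 2, 21 = 10·2 + 1; back-substituting gives 1 = 21·21 − 10·44, so 21⁻¹ ≡ 21 (mod 44).
For any y ∈ ℤ/44ℤ, x = 21(y − 13) mod 44 satisfies f(x) = 21·21(y − 13) + 13 ≡ y (since 21·21 ≡ 1 mod 44). So every y has a preimage.
Therefore f is surjective.
Since f is surjective, we compute f⁻¹(30): solve 21x + 13 ≡ 30 (mod 44), i.e. 21x ≡ 17 (mod 44).
Multiplying by 21⁻¹ = 21 gives x ≡ 21·17 = 357 = 8·44 + 5 ≡ 5 (mod 44).
Check: f(5) = 21·5 + 13 = 118 = 2·44 + 30 ≡ 30 (mod 44).

5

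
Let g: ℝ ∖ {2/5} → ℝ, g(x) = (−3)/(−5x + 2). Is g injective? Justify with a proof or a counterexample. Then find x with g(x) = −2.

Suppose g(s) = g(t). Cross-multiplying: (−3)(−5t + 2) = (−3)(−5s + 2).
Expanding both sides and cancelling the symmetric terms leaves −15·(s − t) = 0. Since −15 ≠ 0, s = t. Thus g is injective.
Solving g(x) = −2: cross-multiplying gives −3 = −2(−5x + 2), which rearranges to −10x = −1, so x = 1/10.

1/10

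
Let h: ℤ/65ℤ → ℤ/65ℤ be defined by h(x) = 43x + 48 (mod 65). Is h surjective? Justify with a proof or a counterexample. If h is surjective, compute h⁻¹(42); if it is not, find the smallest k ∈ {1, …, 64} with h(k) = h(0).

18

Since gcd(43, 65) = 1, 43 is invertible modulo 65. Euclid's algorithm: 65 = 1·43 + 22, 43 = 1·22 + 21, 22 = 1·21 + 1; back-substituting gives 1 = 62·43 − 41·65, so 43⁻¹ ≡ 62 (mod 65).
Then y ↦ 62(y − 48) is a two-sided inverse to h, so every y ∈ ℤ/65ℤ has a preimage.
Therefore h is surjective.
Since h is surjective, we compute h⁻¹(42): solve 43x + 48 ≡ 42 (mod 65), i.e. 43x ≡ 59 (mod 65).
Multiplying by 43⁻¹ = 62 gives x ≡ 62·59 = 3658 = 56·65 + 18 ≡ 18 (mod 65).
Check: h(18) = 43·18 + 48 = 822 = 12·65 + 42 ≡ 42 (mod 65).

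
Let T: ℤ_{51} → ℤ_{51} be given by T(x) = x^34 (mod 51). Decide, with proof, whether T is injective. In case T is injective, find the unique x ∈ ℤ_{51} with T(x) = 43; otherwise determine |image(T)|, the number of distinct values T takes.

T(7): Repeated squaring mod 51: 7^1 ≡ 7, 7^2 ≡ 7² = 49, 7^4 ≡ 49² = 2401 ≡ 4, 7^8 ≡ 4² = 16, 7^16 ≡ 16² = 256 ≡ 1, 7^32 ≡ 1² = 1. Since 34 = 32 + 2, 7^34 ≡ 1·49: 1·49 = 49. So 7^34 ≡ 49 (mod 51).
T(10): Repeated squaring mod 51: 10^1 ≡ 10, 10^2 ≡ 10² = 100 ≡ 49, 10^4 ≡ 49² = 2401 ≡ 4, 10^8 ≡ 4² = 16, 10^16 ≡ 16² = 256 ≡ 1, 10^32 ≡ 1² = 1. Since 34 = 32 + 2, 10^34 ≡ 1·49: 1·49 = 49. So 10^34 ≡ 49 (mod 51).
So T(7) = T(10) = 49 while 7 ≠ 10, therefore T is not injective.
Since T is not injective, we determine |image(T)|. Computing x^34 mod 51 for each x (by repeated squaring, reducing mod 51 at every step), the values T(0), T(1), …, T(50) are: 0, 1, 4, 9, 16, 25, 36, 49, 13, 30, 49, 19, 42, 16, 43, 21, 1, 34, 18, 4, 43, 33, 25, 19, 15, 13, 13, 15, 19, 25, 33, 43, 4, 18, 34, 1, 21, 43, 16, 42, 19, 49, 30, 13, 49, 36, 25, 16, 9, 4, 1.
The distinct values are {0, 1, 4, 9, 13, 15, 16, 18, 19, 21, 25, 30, 33, 34, 36, 42, 43, 49}; there are 18 of them.

18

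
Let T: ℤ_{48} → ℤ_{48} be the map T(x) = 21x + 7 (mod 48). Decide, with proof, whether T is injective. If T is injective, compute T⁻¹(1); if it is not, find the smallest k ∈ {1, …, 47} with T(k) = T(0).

16

We have gcd(21, 48) = 3 > 1. Taking a = 0 and b = 16: T(0) = 7 and T(16) = 21·16 + 7 = 343 ≡ 7 (mod 48).
So T(0) = T(16) while 0 ≠ 16, hence T is not injective.
Since T is not injective, we find the least positive k with T(k) = T(0): this means 21k ≡ 0 (mod 48), i.e. 48 ∣ 21k. Since gcd(21, 48) = 3, dividing through by 3 this holds exactly when 16 ∣ 7k, and as gcd(7, 16) = 1, exactly when 16 ∣ k.
The smallest positive such k is 16.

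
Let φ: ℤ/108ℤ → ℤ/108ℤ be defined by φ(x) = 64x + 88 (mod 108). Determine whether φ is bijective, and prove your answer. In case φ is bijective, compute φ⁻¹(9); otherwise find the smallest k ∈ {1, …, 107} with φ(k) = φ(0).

We have gcd(64, 108) = 4 > 1. Taking s = 0 and t = 27: φ(0) = 88 and φ(27) = 64·27 + 88 = 1816 ≡ 88 (mod 108).
So φ(0) = φ(27) while 0 ≠ 27, thus φ is not injective, hence not bijective.
Since φ is not bijective, we find the least positive k with φ(k) = φ(0): this means 64k ≡ 0 (mod 108), i.e. 108 ∣ 64k. Since gcd(64, 108) = 4, dividing through by 4 this holds exactly when 27 ∣ 16k, and as gcd(16, 27) = 1, exactly when 27 ∣ k.
The smallest positive such k is 27.

27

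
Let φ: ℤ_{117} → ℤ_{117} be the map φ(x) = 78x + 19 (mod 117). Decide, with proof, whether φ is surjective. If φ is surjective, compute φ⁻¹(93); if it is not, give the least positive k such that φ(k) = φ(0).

Recall: surjectivity means every element of the codomain has a preimage under φ.
Since gcd(78, 117) = 39, we have 78x ≡ 0 (mod 39) for all x, so φ(x) ≡ 19 (mod 39).
But 0 ≢ 19 (mod 39), so 0 ∈ ℤ_{117} has no preimage. So φ is not surjective.
Since φ is not surjective, we find the least positive k with φ(k) = φ(0): this means 78k ≡ 0 (mod 117), i.e. 117 ∣ 78k. Since gcd(78, 117) = 39, dividing through by 39 this holds exactly when 3 ∣ 2k, and as gcd(2, 3) = 1, exactly when 3 ∣ k.
The smallest positive such k is 3.

3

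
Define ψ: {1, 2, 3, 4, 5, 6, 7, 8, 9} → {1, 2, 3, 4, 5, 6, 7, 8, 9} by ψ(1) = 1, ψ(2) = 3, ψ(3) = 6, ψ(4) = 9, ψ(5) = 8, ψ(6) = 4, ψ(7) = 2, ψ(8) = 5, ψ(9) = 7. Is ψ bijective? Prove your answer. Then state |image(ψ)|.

9

The values 1, 3, 6, 9, 8, 4, 2, 5, 7 are a permutation of {1, 2, 3, 4, 5, 6, 7, 8, 9}: each element appears exactly once.
So ψ is injective and surjective, hence bijective.
The image of ψ is {1, 2, 3, 4, 5, 6, 7, 8, 9}, which has 9 elements.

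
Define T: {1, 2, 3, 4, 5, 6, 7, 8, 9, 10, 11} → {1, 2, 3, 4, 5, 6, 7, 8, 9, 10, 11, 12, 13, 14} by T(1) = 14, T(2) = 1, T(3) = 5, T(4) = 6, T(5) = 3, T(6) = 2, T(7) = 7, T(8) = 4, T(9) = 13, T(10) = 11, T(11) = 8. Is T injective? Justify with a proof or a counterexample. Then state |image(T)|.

The values T(1), …, T(11) are 14, 1, 5, 6, 3, 2, 7, 4, 13, 11, 8 — all distinct.
So T(s) = T(t) only when s = t, and T is injective.
The image of T is {1, 2, 3, 4, 5, 6, 7, 8, 11, 13, 14}, which has 11 elements.

11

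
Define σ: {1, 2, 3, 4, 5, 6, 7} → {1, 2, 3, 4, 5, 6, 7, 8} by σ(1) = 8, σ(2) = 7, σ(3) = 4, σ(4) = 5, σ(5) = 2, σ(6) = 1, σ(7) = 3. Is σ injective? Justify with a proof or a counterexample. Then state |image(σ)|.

The values σ(1), …, σ(7) are 8, 7, 4, 5, 2, 1, 3 — all distinct.
So σ(s) = σ(t) only when s = t, and σ is injective.
The image of σ is {1, 2, 3, 4, 5, 7, 8}, which has 7 elements.

7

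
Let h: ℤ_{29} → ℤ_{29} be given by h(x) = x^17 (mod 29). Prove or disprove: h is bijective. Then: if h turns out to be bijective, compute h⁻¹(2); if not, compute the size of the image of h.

Since 29 is prime, the nonzero elements of ℤ_{29} form a cyclic group of order 28.
As gcd(17, 28) = 1, raising to the 17th power is a bijection on this group: if a^17 ≡ b^17 then (ab^{−1})^17 = 1, and the only element of order dividing gcd(17, 28) = 1 is 1, so a = b.
With h(0) = 0 this makes h injective on all of ℤ_{29}, hence bijective (finite equal-size domain and codomain). In particular h is bijective.
Since h is bijective, we find the preimage of 2. The inverse of x ↦ x^17 on (ℤ_{29})^× is x ↦ x^5, because 17·5 = 85 = 3·28 + 1 ≡ 1 (mod 28) and x^{28} = 1 for x ≠ 0 (Fermat). So h⁻¹(2) = 2^5 mod 29.
Repeated squaring mod 29: 2^1 ≡ 2, 2^2 ≡ 2² = 4, 2^4 ≡ 4² = 16. Since 5 = 4 + 1, 2^5 ≡ 16·2: 16·2 = 32 ≡ 3. So 2^5 ≡ 3 (mod 29).
Hence h⁻¹(2) = 3.

3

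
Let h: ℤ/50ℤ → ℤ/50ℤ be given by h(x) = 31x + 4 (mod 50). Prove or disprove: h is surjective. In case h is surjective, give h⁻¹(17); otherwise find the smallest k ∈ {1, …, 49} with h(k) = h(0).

Recall: h is surjective if every y in the codomain equals h(x) for some x in the domain.
Since gcd(31, 50) = 1, 31 is invertible modulo 50. Euclid's algorithm: 50 = 1·31 + 19, 31 = 1·19 + 12, 19 = 1·12 + 7, 12 = 1·7 + 5, 7 = 1·5 + 2, 5 = 2·2 + 1; back-substituting gives 1 = 21·31 − 13·50, so 31⁻¹ ≡ 21 (mod 50).
Then y ↦ 21(y − 4) is a two-sided inverse to h, so every y ∈ ℤ/50ℤ has a preimage.
So h is surjective.
Since h is surjective, we compute h⁻¹(17): solve 31x + 4 ≡ 17 (mod 50), i.e. 31x ≡ 13 (mod 50).
Multiplying by 31⁻¹ = 21 gives x ≡ 21·13 = 273 = 5·50 + 23 ≡ 23 (mod 50).
Check: h(23) = 31·23 + 4 = 717 = 14·50 + 17 ≡ 17 (mod 50).

23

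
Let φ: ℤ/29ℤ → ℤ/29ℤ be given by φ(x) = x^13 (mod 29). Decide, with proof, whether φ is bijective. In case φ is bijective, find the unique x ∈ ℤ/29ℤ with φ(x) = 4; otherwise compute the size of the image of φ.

22

Since 29 is prime, the nonzero elements of ℤ/29ℤ form a cyclic group of order 28.
As gcd(13, 28) = 1, raising to the 13th power is a bijection on this group: if a^13 ≡ b^13 then (ab^{−1})^13 = 1, and the only element of order dividing gcd(13, 28) = 1 is 1, so a = b.
With φ(0) = 0 this makes φ injective on all of ℤ/29ℤ, hence bijective (finite equal-size domain and codomain). In particular φ is bijective.
Since φ is bijective, we find the preimage of 4. The inverse of x ↦ x^13 on (ℤ/29ℤ)^× is x ↦ x^13, because 13·13 = 169 = 6·28 + 1 ≡ 1 (mod 28) and x^{28} = 1 for x ≠ 0 (Fermat). So φ⁻¹(4) = 4^13 mod 29.
Repeated squaring mod 29: 4^1 ≡ 4, 4^2 ≡ 4² = 16, 4^4 ≡ 16² = 256 ≡ 24, 4^8 ≡ 24² = 576 ≡ 25. Since 13 = 8 + 4 + 1, 4^13 ≡ 25·24·4: 25·24 = 600 ≡ 20, then 20·4 = 80 ≡ 22. So 4^13 ≡ 22 (mod 29).
Hence φ⁻¹(4) = 22.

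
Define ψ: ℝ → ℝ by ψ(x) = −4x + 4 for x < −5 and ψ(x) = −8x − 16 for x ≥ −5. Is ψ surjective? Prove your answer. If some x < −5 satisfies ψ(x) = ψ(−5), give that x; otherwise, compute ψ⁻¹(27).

-23/4

Both pieces are strictly decreasing (slopes −4 and −8), so each is injective on its own interval.
The left piece maps (−∞, −5) onto (24, ∞); the right piece maps [−5, ∞) onto (−∞, 24].
These images together cover ℝ, so ψ is surjective.
Because the two images are disjoint, no x < −5 has ψ(x) = ψ(−5), so we compute ψ⁻¹(27): 27 lies in (24, ∞), so solve −4x + 4 = 27: x = (27 − 4)/(−4) = −23/4.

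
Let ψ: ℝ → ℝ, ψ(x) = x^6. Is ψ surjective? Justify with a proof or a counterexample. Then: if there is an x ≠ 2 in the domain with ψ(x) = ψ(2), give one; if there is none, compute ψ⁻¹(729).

Since 6 is even, x^6 ≥ 0 for all x ∈ ℝ, so −1 ∈ ℝ has no preimage. Therefore ψ is not surjective.
For the follow-up, such an x exists: taking x = −2 ∈ ℝ gives ψ(−2) = 64 = ψ(2) with −2 ≠ 2.

-2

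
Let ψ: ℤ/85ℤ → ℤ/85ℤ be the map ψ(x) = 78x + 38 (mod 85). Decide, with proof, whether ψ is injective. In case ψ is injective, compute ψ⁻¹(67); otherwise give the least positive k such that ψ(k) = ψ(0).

8

If ψ(s) = ψ(t), then 78s ≡ 78t (mod 85). Because gcd(78, 85) = 1, we may cancel 78 to get s ≡ t (mod 85).
Hence ψ is injective.
We now compute 78⁻¹ mod 85 explicitly. Euclid's algorithm: 85 = 1·78 + 7, 78 = 11·7 + 1; back-substituting gives 1 = 12·78 − 11·85, so 78⁻¹ ≡ 12 (mod 85).
Since ψ is injective, we find ψ⁻¹(67): we need 78x ≡ 67 − 38 ≡ 29 (mod 85). Using 78⁻¹ = 12: x ≡ 12·29 = 348 = 4·85 + 8, so x = 8.
Check: ψ(8) = 78·8 + 38 = 662 = 7·85 + 67 ≡ 67 (mod 85).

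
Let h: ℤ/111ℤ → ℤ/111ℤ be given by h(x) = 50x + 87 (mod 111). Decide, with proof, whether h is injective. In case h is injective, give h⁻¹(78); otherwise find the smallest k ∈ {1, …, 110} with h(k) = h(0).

If h(s) = h(t), then 50s ≡ 50t (mod 111). Because gcd(50, 111) = 1, we may cancel 50 to get s ≡ t (mod 111).
Hence h is injective.
We now compute 50⁻¹ mod 111 explicitly. Euclid's algorithm: 111 = 2·50 + 11, 50 = 4·11 + 6, 11 = 1·6 + 5, 6 = 1·5 + 1; back-substituting gives 1 = 20·50 − 9·111, so 50⁻¹ ≡ 20 (mod 111).
Since h is injective, we compute h⁻¹(78): solve 50x + 87 ≡ 78 (mod 111), i.e. 50x ≡ 102 (mod 111).
Multiplying by 50⁻¹ = 20 gives x ≡ 20·102 = 2040 = 18·111 + 42 ≡ 42 (mod 111).
Check: h(42) = 50·42 + 87 = 2187 = 19·111 + 78 ≡ 78 (mod 111).

42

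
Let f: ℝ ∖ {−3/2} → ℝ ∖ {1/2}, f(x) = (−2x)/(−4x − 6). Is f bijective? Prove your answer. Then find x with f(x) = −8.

Suppose f(a) = f(b). Cross-multiplying: (−2a)(−4b − 6) = (−2b)(−4a − 6).
Expanding both sides and cancelling the symmetric terms leaves 12·(a − b) = 0. Since 12 ≠ 0, a = b. So f is injective.
For any y ≠ 1/2, solving y(−4x − 6) = −2x for x gives a well-defined x ≠ −3/2. So f is surjective.
So f is bijective.
Solving f(x) = −8: cross-multiplying gives −2x = −8(−4x − 6), which rearranges to −34x = 48, so x = −24/17.

-24/17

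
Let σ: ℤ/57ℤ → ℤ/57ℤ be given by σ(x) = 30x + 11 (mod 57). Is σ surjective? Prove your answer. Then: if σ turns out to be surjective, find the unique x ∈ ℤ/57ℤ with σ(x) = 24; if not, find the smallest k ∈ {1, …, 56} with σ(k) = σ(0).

19

Recall: surjectivity means every element of the codomain has a preimage under σ.
Since gcd(30, 57) = 3, we have 30x ≡ 0 (mod 3) for all x, so σ(x) ≡ 2 (mod 3).
But 0 ≢ 2 (mod 3), so 0 ∈ ℤ/57ℤ has no preimage. Thus σ is not surjective.
Since σ is not surjective, we find the least positive k with σ(k) = σ(0): this means 30k ≡ 0 (mod 57), i.e. 57 ∣ 30k. Since gcd(30, 57) = 3, dividing through by 3 this holds exactly when 19 ∣ 10k, and as gcd(10, 19) = 1, exactly when 19 ∣ k.
The smallest positive such k is 19.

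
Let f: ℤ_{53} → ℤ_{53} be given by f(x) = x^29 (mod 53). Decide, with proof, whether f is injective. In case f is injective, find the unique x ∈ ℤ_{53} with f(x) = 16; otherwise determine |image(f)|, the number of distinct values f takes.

36

Since 53 is prime, the nonzero elements of ℤ_{53} form a cyclic group of order 52.
As gcd(29, 52) = 1, raising to the 29th power is a bijection on this group: if x_1^29 ≡ x_2^29 then (x_1x_2^{−1})^29 = 1, and the only element of order dividing gcd(29, 52) = 1 is 1, so x_1 = x_2.
With f(0) = 0 this makes f injective on all of ℤ_{53}, hence bijective (finite equal-size domain and codomain). In particular f is injective.
Since f is injective, we find the preimage of 16. The inverse of x ↦ x^29 on (ℤ_{53})^× is x ↦ x^9, because 29·9 = 261 = 5·52 + 1 ≡ 1 (mod 52) and x^{52} = 1 for x ≠ 0 (Fermat). So f⁻¹(16) = 16^9 mod 53.
Repeated squaring mod 53: 16^1 ≡ 16, 16^2 ≡ 16² = 256 ≡ 44, 16^4 ≡ 44² = 1936 ≡ 28, 16^8 ≡ 28² = 784 ≡ 42. Since 9 = 8 + 1, 16^9 ≡ 42·16: 42·16 = 672 ≡ 36. So 16^9 ≡ 36 (mod 53).
Hence f⁻¹(16) = 36.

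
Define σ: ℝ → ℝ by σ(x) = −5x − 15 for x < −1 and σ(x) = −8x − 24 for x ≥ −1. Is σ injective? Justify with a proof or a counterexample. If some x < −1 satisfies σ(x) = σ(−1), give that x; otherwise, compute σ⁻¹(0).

Both pieces are strictly decreasing (slopes −5 and −8), so each is injective on its own interval.
The left piece maps (−∞, −1) onto (−10, ∞); the right piece maps [−1, ∞) onto (−∞, −16].
These images are disjoint, so no value is attained by both pieces. Thus σ is injective.
Because the two images are disjoint, no x < −1 has σ(x) = σ(−1), so we compute σ⁻¹(0): 0 lies in (−10, ∞), so solve −5x − 15 = 0: x = (0 + 15)/(−5) = −3.

-3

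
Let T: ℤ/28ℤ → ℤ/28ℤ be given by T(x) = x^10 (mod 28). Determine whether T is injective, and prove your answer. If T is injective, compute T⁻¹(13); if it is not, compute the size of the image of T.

8

T(6): Repeated squaring mod 28: 6^1 ≡ 6, 6^2 ≡ 6² = 36 ≡ 8, 6^4 ≡ 8² = 64 ≡ 8, 6^8 ≡ 8² = 64 ≡ 8. Since 10 = 8 + 2, 6^10 ≡ 8·8: 8·8 = 64 ≡ 8. So 6^10 ≡ 8 (mod 28).
T(8): Repeated squaring mod 28: 8^1 ≡ 8, 8^2 ≡ 8² = 64 ≡ 8, 8^4 ≡ 8² = 64 ≡ 8, 8^8 ≡ 8² = 64 ≡ 8. Since 10 = 8 + 2, 8^10 ≡ 8·8: 8·8 = 64 ≡ 8. So 8^10 ≡ 8 (mod 28).
So T(6) = T(8) = 8 while 6 ≠ 8, therefore T is not injective.
Since T is not injective, we determine |image(T)|. Computing x^10 mod 28 for each x (by repeated squaring, reducing mod 28 at every step), the values T(0), T(1), …, T(27) are: 0, 1, 16, 25, 4, 9, 8, 21, 8, 9, 4, 25, 16, 1, 0, 1, 16, 25, 4, 9, 8, 21, 8, 9, 4, 25, 16, 1.
The distinct values are {0, 1, 4, 8, 9, 16, 21, 25}; there are 8 of them.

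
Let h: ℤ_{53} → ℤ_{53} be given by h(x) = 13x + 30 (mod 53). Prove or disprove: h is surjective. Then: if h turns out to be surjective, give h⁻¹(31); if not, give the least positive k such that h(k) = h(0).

49

By definition, surjectivity means every element of the codomain has a preimage under h.
Since gcd(13, 53) = 1, 13 is invertible modulo 53. Euclid's algorithm: 53 = 4·13 + 1; back-substituting gives 1 = 49·13 − 12·53, so 13⁻¹ ≡ 49 (mod 53).
Then y ↦ 49(y − 30) is a two-sided inverse to h, so every y ∈ ℤ_{53} has a preimage.
Therefore h is surjective.
Since h is surjective, we find h⁻¹(31): we need 13x ≡ 31 − 30 ≡ 1 (mod 53). Using 13⁻¹ = 49: x ≡ 49·1 = 49, so x = 49.
Check: h(49) = 13·49 + 30 = 667 = 12·53 + 31 ≡ 31 (mod 53).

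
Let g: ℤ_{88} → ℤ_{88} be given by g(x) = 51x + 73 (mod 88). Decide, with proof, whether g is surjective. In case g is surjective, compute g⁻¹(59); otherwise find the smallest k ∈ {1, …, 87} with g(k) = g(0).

86

Since gcd(51, 88) = 1, 51 is invertible modulo 88. Euclid's algorithm: 88 = 1·51 + 37, 51 = 1·37 + 14, 37 = 2·14 + 9, 14 = 1·9 + 5, 9 = 1·5 + 4, 5 = 1·4 + 1; back-substituting gives 1 = 19·51 − 11·88, so 51⁻¹ ≡ 19 (mod 88).
For any y ∈ ℤ_{88}, x = 19(y − 73) mod 88 satisfies g(x) = 51·19(y − 73) + 73 ≡ y (since 51·19 ≡ 1 mod 88). So every y has a preimage.
Thus g is surjective.
Since g is surjective, we find g⁻¹(59): we need 51x ≡ 59 − 73 ≡ 74 (mod 88). Using 51⁻¹ = 19: x ≡ 19·74 = 1406 = 15·88 + 86, so x = 86.
Check: g(86) = 51·86 + 73 = 4459 = 50·88 + 59 ≡ 59 (mod 88).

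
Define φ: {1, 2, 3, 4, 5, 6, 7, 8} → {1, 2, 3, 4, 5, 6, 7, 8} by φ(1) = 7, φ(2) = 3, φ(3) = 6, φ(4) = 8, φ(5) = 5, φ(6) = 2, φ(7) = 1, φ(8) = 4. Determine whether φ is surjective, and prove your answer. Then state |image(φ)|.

Every element of the codomain has a preimage: 1 = φ(7), 2 = φ(6), 3 = φ(2), 4 = φ(8), 5 = φ(5), 6 = φ(3), 7 = φ(1), 8 = φ(4).
Hence φ is surjective.
The image of φ is {1, 2, 3, 4, 5, 6, 7, 8}, which has 8 elements.

8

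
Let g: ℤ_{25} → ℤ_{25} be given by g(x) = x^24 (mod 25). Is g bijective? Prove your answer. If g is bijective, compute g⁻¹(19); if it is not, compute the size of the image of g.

g(3): Repeated squaring mod 25: 3^1 ≡ 3, 3^2 ≡ 3² = 9, 3^4 ≡ 9² = 81 ≡ 6, 3^8 ≡ 6² = 36 ≡ 11, 3^16 ≡ 11² = 121 ≡ 21. Since 24 = 16 + 8, 3^24 ≡ 21·11: 21·11 = 231 ≡ 6. So 3^24 ≡ 6 (mod 25).
g(4): Repeated squaring mod 25: 4^1 ≡ 4, 4^2 ≡ 4² = 16, 4^4 ≡ 16² = 256 ≡ 6, 4^8 ≡ 6² = 36 ≡ 11, 4^16 ≡ 11² = 121 ≡ 21. Since 24 = 16 + 8, 4^24 ≡ 21·11: 21·11 = 231 ≡ 6. So 4^24 ≡ 6 (mod 25).
So g(3) = g(4) = 6 while 3 ≠ 4, thus g is not injective, hence not bijective.
Since g is not bijective, we determine |image(g)|. Computing x^24 mod 25 for each x (by repeated squaring, reducing mod 25 at every step), the values g(0), g(1), …, g(24) are: 0, 1, 16, 6, 6, 0, 21, 1, 21, 11, 0, 16, 11, 11, 16, 0, 11, 21, 1, 21, 0, 6, 6, 16, 1.
The distinct values are {0, 1, 6, 11, 16, 21}; there are 6 of them.

6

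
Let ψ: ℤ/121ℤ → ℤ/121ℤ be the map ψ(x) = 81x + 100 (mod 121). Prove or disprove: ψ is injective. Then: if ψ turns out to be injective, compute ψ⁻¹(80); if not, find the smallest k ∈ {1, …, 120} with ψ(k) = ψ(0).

By definition, ψ is injective when ψ(a) = ψ(b) forces a = b.
If ψ(a) = ψ(b), then 81a ≡ 81b (mod 121). Because gcd(81, 121) = 1, we may cancel 81 to get a ≡ b (mod 121).
So ψ is injective.
We now compute 81⁻¹ mod 121 explicitly. Euclid's algorithm: 121 = 1·81 + 40, 81 = 2·40 + 1; back-substituting gives 1 = 3·81 − 2·121, so 81⁻¹ ≡ 3 (mod 121).
Since ψ is injective, we compute ψ⁻¹(80): solve 81x + 100 ≡ 80 (mod 121), i.e. 81x ≡ 101 (mod 121).
Multiplying by 81⁻¹ = 3 gives x ≡ 3·101 = 303 = 2·121 + 61 ≡ 61 (mod 121).
Check: ψ(61) = 81·61 + 100 = 5041 = 41·121 + 80 ≡ 80 (mod 121).

61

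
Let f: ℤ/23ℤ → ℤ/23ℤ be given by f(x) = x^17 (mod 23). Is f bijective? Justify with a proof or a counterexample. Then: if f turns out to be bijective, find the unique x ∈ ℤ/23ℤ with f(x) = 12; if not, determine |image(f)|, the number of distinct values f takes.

Since 23 is prime, the nonzero elements of ℤ/23ℤ form a cyclic group of order 22.
As gcd(17, 22) = 1, raising to the 17th power is a bijection on this group: if a^17 ≡ b^17 then (ab^{−1})^17 = 1, and the only element of order dividing gcd(17, 22) = 1 is 1, so a = b.
With f(0) = 0 this makes f injective on all of ℤ/23ℤ, hence bijective (finite equal-size domain and codomain). In particular f is bijective.
Since f is bijective, we find the preimage of 12. The inverse of x ↦ x^17 on (ℤ/23ℤ)^× is x ↦ x^13, because 17·13 = 221 = 10·22 + 1 ≡ 1 (mod 22) and x^{22} = 1 for x ≠ 0 (Fermat). So f⁻¹(12) = 12^13 mod 23.
Repeated squaring mod 23: 12^1 ≡ 12, 12^2 ≡ 12² = 144 ≡ 6, 12^4 ≡ 6² = 36 ≡ 13, 12^8 ≡ 13² = 169 ≡ 8. Since 13 = 8 + 4 + 1, 12^13 ≡ 8·13·12: 8·13 = 104 ≡ 12, then 12·12 = 144 ≡ 6. So 12^13 ≡ 6 (mod 23).
Hence f⁻¹(12) = 6.

6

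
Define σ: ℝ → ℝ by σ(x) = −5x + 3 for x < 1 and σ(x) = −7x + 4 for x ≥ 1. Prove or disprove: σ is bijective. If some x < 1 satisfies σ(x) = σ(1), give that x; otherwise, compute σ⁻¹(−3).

1

Both pieces are strictly decreasing (slopes −5 and −7), so each is injective on its own interval.
The left piece maps (−∞, 1) onto (−2, ∞); the right piece maps [1, ∞) onto (−∞, −3].
The images leave a gap (−2 has no preimage), so σ is not surjective, hence not bijective.
Because the two images are disjoint, no x < 1 has σ(x) = σ(1), so we compute σ⁻¹(−3): −3 lies in (−∞, −3], so solve −7x + 4 = −3: x = (−3 − 4)/(−7) = 1.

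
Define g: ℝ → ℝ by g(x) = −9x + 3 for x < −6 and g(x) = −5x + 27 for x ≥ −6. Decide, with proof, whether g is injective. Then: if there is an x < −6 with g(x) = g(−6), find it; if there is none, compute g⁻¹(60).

Both pieces are strictly decreasing (slopes −9 and −5), so each is injective on its own interval.
The left piece maps (−∞, −6) onto (57, ∞); the right piece maps [−6, ∞) onto (−∞, 57].
These images are disjoint, so no value is attained by both pieces. Therefore g is injective.
Because the two images are disjoint, no x < −6 has g(x) = g(−6), so we compute g⁻¹(60): 60 lies in (57, ∞), so solve −9x + 3 = 60: x = (60 − 3)/(−9) = −19/3.

-19/3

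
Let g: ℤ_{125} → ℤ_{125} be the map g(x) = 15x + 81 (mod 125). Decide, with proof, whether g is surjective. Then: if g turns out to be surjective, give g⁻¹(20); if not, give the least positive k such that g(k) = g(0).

Since gcd(15, 125) = 5, we have 15x ≡ 0 (mod 5) for all x, so g(x) ≡ 1 (mod 5).
But 0 ≢ 1 (mod 5), so 0 ∈ ℤ_{125} has no preimage. Hence g is not surjective.
Since g is not surjective, we find the least positive k with g(k) = g(0): this means 15k ≡ 0 (mod 125), i.e. 125 ∣ 15k. Since gcd(15, 125) = 5, dividing through by 5 this holds exactly when 25 ∣ 3k, and as gcd(3, 25) = 1, exactly when 25 ∣ k.
The smallest positive such k is 25.

25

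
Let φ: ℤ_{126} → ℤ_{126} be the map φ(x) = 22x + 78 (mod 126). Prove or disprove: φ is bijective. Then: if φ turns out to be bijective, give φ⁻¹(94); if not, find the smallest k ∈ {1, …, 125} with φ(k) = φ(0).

63

Recall that injectivity means: for all x_1, x_2 in the domain, φ(x_1) = φ(x_2) implies x_1 = x_2.
We have gcd(22, 126) = 2 > 1. Taking x_1 = 0 and x_2 = 63: φ(0) = 78 and φ(63) = 22·63 + 78 = 1464 ≡ 78 (mod 126).
So φ(0) = φ(63) while 0 ≠ 63, so φ is not injective, hence not bijective.
Since φ is not bijective, we find the least positive k with φ(k) = φ(0): this means 22k ≡ 0 (mod 126), i.e. 126 ∣ 22k. Since gcd(22, 126) = 2, dividing through by 2 this holds exactly when 63 ∣ 11k, and as gcd(11, 63) = 1, exactly when 63 ∣ k.
The smallest positive such k is 63.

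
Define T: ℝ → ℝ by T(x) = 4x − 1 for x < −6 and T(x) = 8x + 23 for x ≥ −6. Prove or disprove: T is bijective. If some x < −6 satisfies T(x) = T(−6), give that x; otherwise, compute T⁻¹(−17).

Both pieces are strictly increasing (slopes 4 and 8), so each is injective on its own interval.
The left piece maps (−∞, −6) onto (−∞, −25); the right piece maps [−6, ∞) onto [−25, ∞).
Since −25 = −25, the images partition ℝ: T is injective and surjective, hence bijective.
Because the two images are disjoint, no x < −6 has T(x) = T(−6), so we compute T⁻¹(−17): −17 lies in [−25, ∞), so solve 8x + 23 = −17: x = (−17 − 23)/8 = −5.

-5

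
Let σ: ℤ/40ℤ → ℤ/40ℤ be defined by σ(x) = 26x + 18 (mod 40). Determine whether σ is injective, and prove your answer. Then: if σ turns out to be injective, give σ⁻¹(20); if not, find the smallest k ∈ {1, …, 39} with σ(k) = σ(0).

We have gcd(26, 40) = 2 > 1. Taking x_1 = 0 and x_2 = 20: σ(0) = 18 and σ(20) = 26·20 + 18 = 538 ≡ 18 (mod 40).
So σ(0) = σ(20) while 0 ≠ 20, so σ is not injective.
Since σ is not injective, we find the least positive k with σ(k) = σ(0): this means 26k ≡ 0 (mod 40), i.e. 40 ∣ 26k. Since gcd(26, 40) = 2, dividing through by 2 this holds exactly when 20 ∣ 13k, and as gcd(13, 20) = 1, exactly when 20 ∣ k.
The smallest positive such k is 20.

20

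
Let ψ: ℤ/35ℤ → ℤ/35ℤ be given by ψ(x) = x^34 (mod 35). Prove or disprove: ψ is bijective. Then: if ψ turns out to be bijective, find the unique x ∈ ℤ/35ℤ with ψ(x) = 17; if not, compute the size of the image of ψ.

ψ(1) = 1^34 = 1.
ψ(6): Repeated squaring mod 35: 6^1 ≡ 6, 6^2 ≡ 6² = 36 ≡ 1, 6^4 ≡ 1² = 1, 6^8 ≡ 1² = 1, 6^16 ≡ 1² = 1, 6^32 ≡ 1² = 1. Since 34 = 32 + 2, 6^34 ≡ 1·1: 1·1 = 1. So 6^34 ≡ 1 (mod 35).
So ψ(1) = ψ(6) = 1 while 1 ≠ 6, therefore ψ is not injective, hence not bijective.
Since ψ is not bijective, we determine |image(ψ)|. Computing x^34 mod 35 for each x (by repeated squaring, reducing mod 35 at every step), the values ψ(0), ψ(1), …, ψ(34) are: 0, 1, 9, 4, 11, 30, 1, 14, 29, 16, 25, 11, 9, 29, 21, 15, 16, 4, 4, 16, 15, 21, 29, 9, 11, 25, 16, 29, 14, 1, 30, 11, 4, 9, 1.
The distinct values are {0, 1, 4, 9, 11, 14, 15, 16, 21, 25, 29, 30}; there are 12 of them.

12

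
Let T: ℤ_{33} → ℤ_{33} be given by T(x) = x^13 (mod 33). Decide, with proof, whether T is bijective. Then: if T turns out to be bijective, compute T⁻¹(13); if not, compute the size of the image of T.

Computing x^13 mod 33 for each x (by repeated squaring, reducing mod 33 at every step), the values T(0), T(1), …, T(32) are: 0, 1, 8, 27, 31, 26, 18, 13, 17, 3, 10, 11, 12, 19, 5, 9, 4, 29, 24, 28, 14, 21, 22, 23, 30, 16, 20, 15, 7, 2, 6, 25, 32.
Every element of ℤ_{33} appears exactly once in this list, so T is a bijection, and in particular bijective.
Since T is bijective, we read off the preimage of 13 from the same table: T(7) = 13, so T⁻¹(13) = 7.

7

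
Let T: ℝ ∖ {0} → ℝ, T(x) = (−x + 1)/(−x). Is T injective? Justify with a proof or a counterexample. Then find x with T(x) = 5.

Suppose T(s) = T(t). Cross-multiplying: (−s + 1)(−t) = (−t + 1)(−s).
Expanding both sides and cancelling the symmetric terms leaves 1·(s − t) = 0. Since 1 ≠ 0, s = t. Therefore T is injective.
Solving T(x) = 5: cross-multiplying gives −x + 1 = 5(−x), which rearranges to 4x = −1, so x = −1/4.

-1/4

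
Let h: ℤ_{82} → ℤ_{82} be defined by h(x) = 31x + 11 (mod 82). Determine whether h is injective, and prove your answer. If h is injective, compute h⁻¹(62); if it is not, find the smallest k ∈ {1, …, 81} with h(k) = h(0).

81

By definition, h is injective if h(s) = h(t) implies s = t.
Suppose h(s) = h(t) in ℤ_{82}. Then 31s + 11 ≡ 31t + 11 (mod 82), hence 31(s − t) ≡ 0 (mod 82).
Since gcd(31, 82) = 1, 31 is invertible modulo 82, hence s − t ≡ 0 (mod 82), i.e. s = t.
Thus h is injective.
We now compute 31⁻¹ mod 82 explicitly. Euclid's algorithm: 82 = 2·31 + 20, 31 = 1·20 + 11, 20 = 1·11 + 9, 11 = 1·9 + 2, 9 = 4·2 + 1; back-substituting gives 1 = 45·31 − 17·82, so 31⁻¹ ≡ 45 (mod 82).
Since h is injective, we find h⁻¹(62): we need 31x ≡ 62 − 11 ≡ 51 (mod 82). Using 31⁻¹ = 45: x ≡ 45·51 = 2295 = 27·82 + 81, so x = 81.
Check: h(81) = 31·81 + 11 = 2522 = 30·82 + 62 ≡ 62 (mod 82).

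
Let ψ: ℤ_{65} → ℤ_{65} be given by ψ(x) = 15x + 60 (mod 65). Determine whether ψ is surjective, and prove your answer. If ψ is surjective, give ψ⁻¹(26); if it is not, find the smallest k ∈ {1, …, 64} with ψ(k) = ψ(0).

13

Since gcd(15, 65) = 5, we have 15x ≡ 0 (mod 5) for all x, so ψ(x) ≡ 0 (mod 5).
But 1 ≢ 0 (mod 5), so 1 ∈ ℤ_{65} has no preimage. Hence ψ is not surjective.
Since ψ is not surjective, we find the least positive k with ψ(k) = ψ(0): this means 15k ≡ 0 (mod 65), i.e. 65 ∣ 15k. Since gcd(15, 65) = 5, dividing through by 5 this holds exactly when 13 ∣ 3k, and as gcd(3, 13) = 1, exactly when 13 ∣ k.
The smallest positive such k is 13.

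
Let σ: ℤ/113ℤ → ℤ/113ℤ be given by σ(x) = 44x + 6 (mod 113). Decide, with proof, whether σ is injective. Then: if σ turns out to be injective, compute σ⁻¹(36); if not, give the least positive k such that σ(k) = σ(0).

If σ(a) = σ(b), then 44a ≡ 44b (mod 113). Because gcd(44, 113) = 1, we may cancel 44 to get a ≡ b (mod 113).
Hence σ is injective.
We now compute 44⁻¹ mod 113 explicitly. Euclid's algorithm: 113 = 2·44 + 25, 44 = 1·25 + 19, 25 = 1·19 + 6, 19 = 3·6 + 1; back-substituting gives 1 = 18·44 − 7·113, so 44⁻¹ ≡ 18 (mod 113).
Since σ is injective, we compute σ⁻¹(36): solve 44x + 6 ≡ 36 (mod 113), i.e. 44x ≡ 30 (mod 113).
Multiplying by 44⁻¹ = 18 gives x ≡ 18·30 = 540 = 4·113 + 88 ≡ 88 (mod 113).
Check: σ(88) = 44·88 + 6 = 3878 = 34·113 + 36 ≡ 36 (mod 113).

88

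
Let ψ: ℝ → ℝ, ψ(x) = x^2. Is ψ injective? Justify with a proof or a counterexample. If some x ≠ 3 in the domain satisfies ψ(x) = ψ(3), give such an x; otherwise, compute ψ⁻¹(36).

-3

ψ(3) = 9 = (−3)^2 = ψ(−3) (since 2 is even), with 3 ≠ −3. So ψ is not injective.
For the follow-up, such an x exists: taking x = −3 ∈ ℝ gives ψ(−3) = 9 = ψ(3) with −3 ≠ 3.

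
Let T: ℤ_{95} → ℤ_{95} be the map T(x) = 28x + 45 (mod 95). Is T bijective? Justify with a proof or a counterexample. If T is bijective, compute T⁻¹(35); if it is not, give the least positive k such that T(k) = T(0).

If T(s) = T(t), then 28s ≡ 28t (mod 95). Because gcd(28, 95) = 1, we may cancel 28 to get s ≡ t (mod 95).
We now compute 28⁻¹ mod 95 explicitly. Euclid's algorithm: 95 = 3·28 + 11, 28 = 2·11 + 6, 11 = 1·6 + 5, 6 = 1·5 + 1; back-substituting gives 1 = 17·28 − 5·95, so 28⁻¹ ≡ 17 (mod 95).
Then y ↦ 17(y − 45) is a two-sided inverse to T, so every y ∈ ℤ_{95} has a preimage.
Therefore T is bijective.
Since T is bijective, we compute T⁻¹(35): solve 28x + 45 ≡ 35 (mod 95), i.e. 28x ≡ 85 (mod 95).
Multiplying by 28⁻¹ = 17 gives x ≡ 17·85 = 1445 = 15·95 + 20 ≡ 20 (mod 95).
Check: T(20) = 28·20 + 45 = 605 = 6·95 + 35 ≡ 35 (mod 95).

20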